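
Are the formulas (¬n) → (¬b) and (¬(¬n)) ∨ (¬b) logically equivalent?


Compare truth tables:
b | n | φ | ψ
-------------
F | F | T | T
T | F | F | F
F | T | T | T
T | T | T | T
The columns φ and ψ agree on every row.

Yes, they are logically equivalent.


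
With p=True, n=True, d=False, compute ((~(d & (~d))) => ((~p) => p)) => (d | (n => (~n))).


Substitute p=True, n=True, d=False:
~d = True
d & (~d) = False & True = False
~(d & (~d)) = True
~p = False
(~p) => p = False => True = True
(~(d & (~d))) => ((~p) => p) = True => True = True
~n = False
n => (~n) = True => False = False
d | (n => (~n)) = False | False = False
((~(d & (~d))) => ((~p) => p)) => (d | (n => (~n))) = True => False = False

False


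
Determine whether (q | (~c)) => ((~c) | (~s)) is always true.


Build the truth table over {c, q, s}:
c | q | s | φ
-------------
False | False | False | True
True | False | False | True
False | True | False | True
True | True | False | True
False | False | True | True
True | False | True | True
False | True | True | True
True | True | True | False
Counterexample at row 8: with c=True, q=True, s=True, the formula is False.

No, it is not a tautology.


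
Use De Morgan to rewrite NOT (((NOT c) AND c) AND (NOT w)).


De Morgan: the negation of a conjunction is the disjunction of the negations.
Distribute NOT across AND, flipping it to OR, and negate each literal.

(c OR (NOT c)) OR w


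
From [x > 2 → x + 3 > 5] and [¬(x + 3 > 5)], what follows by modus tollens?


Modus tollens: from (P → Q) and ¬Q, infer ¬P.
Q = 'x + 3 > 5' is denied; since P → Q, P must also fail.

Not (x > 2).


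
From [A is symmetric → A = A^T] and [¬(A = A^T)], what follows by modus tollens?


Modus tollens: from (P → Q) and ¬Q, infer ¬P.
Q = 'A = A^T' is denied; since P → Q, P must also fail.

Not (A is symmetric).


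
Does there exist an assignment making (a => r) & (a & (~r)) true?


Check all 4 assignments over {a, r}:
a | r | φ
---------
False | False | False
True | False | False
False | True | False
True | True | False
No assignment makes the formula true.

Unsatisfiable.


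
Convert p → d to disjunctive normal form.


Step 1: Rewrite p → d as ¬p ∨ d.

(¬p) ∨ d


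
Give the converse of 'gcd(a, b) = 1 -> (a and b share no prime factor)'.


The converse of (P → Q) is (Q → P). It is not in general equivalent to the original.
Here P = 'gcd(a, b) = 1' and Q = '(a and b share no prime factor)'.

If (a and b share no prime factor), then gcd(a, b) = 1.


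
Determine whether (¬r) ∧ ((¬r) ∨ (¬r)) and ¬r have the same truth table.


Compare truth tables:
r | φ | ψ
---------
F | T | T
T | F | F
The columns φ and ψ agree on every row.

Yes, they are logically equivalent.


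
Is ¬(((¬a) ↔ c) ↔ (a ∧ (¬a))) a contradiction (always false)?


Truth table over {a, c}:
a | c | φ
---------
F | F | F
T | F | T
F | T | T
T | T | F
Satisfying assignment at row 2: a=T, c=F gives T.

No, it is not a contradiction.


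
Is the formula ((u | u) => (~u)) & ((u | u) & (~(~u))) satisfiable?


Check all 2 assignments over {u}:
u | φ
-----
False | False
True | False
No assignment makes the formula true.

Unsatisfiable.


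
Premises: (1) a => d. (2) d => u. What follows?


Hypothetical syllogism: from (P → Q) and (Q → R), infer (P → R).
Chain the two implications through the shared middle term 'd'.

a => u


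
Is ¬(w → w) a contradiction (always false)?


Truth table over {w}:
w | φ
-----
F | F
T | F
Every row is false.

Yes, it is a contradiction.


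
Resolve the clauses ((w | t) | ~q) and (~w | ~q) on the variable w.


The clauses contain complementary literals w and ~w.
Resolution eliminates this pair and disjoins the remaining literals (merging duplicates).

(t | ~q)


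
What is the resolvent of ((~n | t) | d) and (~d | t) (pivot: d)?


The clauses contain complementary literals d and ~d.
Resolution eliminates this pair and disjoins the remaining literals (merging duplicates).

(t | ~n)


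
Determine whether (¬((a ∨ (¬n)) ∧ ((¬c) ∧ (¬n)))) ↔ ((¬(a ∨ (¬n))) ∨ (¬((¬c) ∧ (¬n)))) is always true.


Build the truth table over {a, c, n}:
a | c | n | φ
-------------
F | F | F | T
T | F | F | T
F | T | F | T
T | T | F | T
F | F | T | T
T | F | T | T
F | T | T | T
T | T | T | T
Every row evaluates to true.

Yes, it is a tautology.


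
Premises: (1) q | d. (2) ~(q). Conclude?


Disjunctive syllogism: from (P ∨ Q) and ¬P, infer Q.
One disjunct, 'q', is ruled out; the other must hold.

d


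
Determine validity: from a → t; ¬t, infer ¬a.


This matches the form of modus tollens: the conclusion follows in every model of the premises.

Valid.


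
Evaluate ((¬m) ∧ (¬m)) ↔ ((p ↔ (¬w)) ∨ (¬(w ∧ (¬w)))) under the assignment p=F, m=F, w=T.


Substitute p=F, m=F, w=T:
¬m = T
¬m = T
(¬m) ∧ (¬m) = T ∧ T = T
¬w = F
p ↔ (¬w) = F ↔ F = T
¬w = F
w ∧ (¬w) = T ∧ F = F
¬(w ∧ (¬w)) = T
(p ↔ (¬w)) ∨ (¬(w ∧ (¬w))) = T ∨ T = T
((¬m) ∧ (¬m)) ↔ ((p ↔ (¬w)) ∨ (¬(w ∧ (¬w)))) = T ↔ T = T

T


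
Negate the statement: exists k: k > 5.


¬(forall x: φ) = exists x: ¬φ, and ¬(exists x: φ) = forall x: ¬φ.
Apply to the existential statement.

forall k: ~(k > 5)


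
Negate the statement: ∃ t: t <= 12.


¬(∀ x: φ) = ∃ x: ¬φ, and ¬(∃ x: φ) = ∀ x: ¬φ.
Apply to the existential statement.

∀ t: ¬(t <= 12)


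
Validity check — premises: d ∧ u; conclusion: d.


This matches the form of conjunction elimination: the conclusion follows in every model of the premises.

Valid.


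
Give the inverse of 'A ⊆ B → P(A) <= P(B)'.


The inverse of (P → Q) is (¬P → ¬Q). It is equivalent to the converse, not to the original.
Here P = 'A ⊆ B' and Q = 'P(A) <= P(B)'.

If not (A ⊆ B), then not (P(A) <= P(B)).


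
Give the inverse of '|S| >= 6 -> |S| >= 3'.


The inverse of (P → Q) is (¬P → ¬Q). It is equivalent to the converse, not to the original.
Here P = '|S| >= 6' and Q = '|S| >= 3'.

If not (|S| >= 6), then not (|S| >= 3).


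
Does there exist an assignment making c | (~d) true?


Search for a satisfying assignment over {c, d}.
Try c=False, d=False: the formula evaluates to True.
A satisfying assignment exists.

Satisfiable.


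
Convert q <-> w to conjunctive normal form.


Step 1: Rewrite q ↔ w as (q → w) ∧ (w → q).
Step 2: Rewrite each implication as a disjunction.

((NOT q) OR w) AND ((NOT w) OR q)


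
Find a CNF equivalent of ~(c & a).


Step 1: Apply De Morgan: ¬(c ∧ a) = ¬c ∨ ¬a.

(~c) | (~a)


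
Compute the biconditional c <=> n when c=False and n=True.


Biconditional is true when both operands have the same truth value.
Substitute: c=False, n=True.
False <=> True evaluates to False.

False


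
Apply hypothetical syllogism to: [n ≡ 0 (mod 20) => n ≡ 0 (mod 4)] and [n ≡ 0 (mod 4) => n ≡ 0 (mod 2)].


Hypothetical syllogism: from (P → Q) and (Q → R), infer (P → R).
Chain the two implications through the shared middle term 'n ≡ 0 (mod 4)'.

n ≡ 0 (mod 20) => n ≡ 0 (mod 2)


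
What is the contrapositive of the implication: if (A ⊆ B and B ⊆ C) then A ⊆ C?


The contrapositive of (P → Q) is (¬Q → ¬P); it is logically equivalent to the original.
Here P = '(A ⊆ B and B ⊆ C)' and Q = 'A ⊆ C'.

If not (A ⊆ C), then not ((A ⊆ B and B ⊆ C)).


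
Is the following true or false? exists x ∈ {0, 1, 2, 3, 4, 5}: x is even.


Evaluate the predicate on each element: 0:True, 1:False, 2:True, 3:False, 4:True, 5:False.
Witness x = 0 satisfies the predicate.

True


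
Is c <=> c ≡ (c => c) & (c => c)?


Compare truth tables:
c | φ | ψ
---------
False | True | True
True | True | True
The columns φ and ψ agree on every row.

Yes, they are logically equivalent.


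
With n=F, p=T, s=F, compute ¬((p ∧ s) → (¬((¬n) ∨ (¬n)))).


Substitute n=F, p=T, s=F:
p ∧ s = T ∧ F = F
¬n = T
¬n = T
(¬n) ∨ (¬n) = T ∨ T = T
¬((¬n) ∨ (¬n)) = F
(p ∧ s) → (¬((¬n) ∨ (¬n))) = F → F = T
¬((p ∧ s) → (¬((¬n) ∨ (¬n)))) = F

F


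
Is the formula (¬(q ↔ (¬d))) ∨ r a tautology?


Build the truth table over {d, q, r}:
d | q | r | φ
-------------
F | F | F | T
T | F | F | F
F | T | F | F
T | T | F | T
F | F | T | T
T | F | T | T
F | T | T | T
T | T | T | T
Counterexample at row 2: with d=T, q=F, r=F, the formula is F.

No, it is not a tautology.


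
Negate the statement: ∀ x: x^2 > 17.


¬(∀ x: φ) = ∃ x: ¬φ, and ¬(∃ x: φ) = ∀ x: ¬φ.
Apply to the universal statement.

∃ x: ¬(x^2 > 17)


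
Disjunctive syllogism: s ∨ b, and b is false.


Disjunctive syllogism: from (P ∨ Q) and ¬P, infer Q.
One disjunct, 'b', is ruled out; the other must hold.

s


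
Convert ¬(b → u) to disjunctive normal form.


Step 1: Rewrite implication then negate: ¬(¬b ∨ u) = b ∧ ¬u.

b ∧ (¬u)


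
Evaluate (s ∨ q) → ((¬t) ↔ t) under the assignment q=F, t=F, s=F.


Substitute q=F, t=F, s=F:
s ∨ q = F ∨ F = F
¬t = T
(¬t) ↔ t = T ↔ F = F
(s ∨ q) → ((¬t) ↔ t) = F → F = T

T


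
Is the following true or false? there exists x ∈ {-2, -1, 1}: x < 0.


Evaluate the predicate on each element: -2:T, -1:T, 1:F.
Witness x = -2 satisfies the predicate.

T


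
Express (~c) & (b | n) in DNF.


Step 1: Distribute ∧ over ∨: (¬c) ∧ (b ∨ n) = ((¬c) ∧ b) ∨ ((¬c) ∧ n).

((~c) & b) | ((~c) & n)


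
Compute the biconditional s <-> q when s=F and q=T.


Biconditional is true when both operands have the same truth value.
Substitute: s=F, q=T.
F <-> T evaluates to F.

F


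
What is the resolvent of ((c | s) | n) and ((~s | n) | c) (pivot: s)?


The clauses contain complementary literals s and ~s.
Resolution eliminates this pair and disjoins the remaining literals (merging duplicates).

(n | c)


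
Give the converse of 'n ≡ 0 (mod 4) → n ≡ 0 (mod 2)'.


The converse of (P → Q) is (Q → P). It is not in general equivalent to the original.
Here P = 'n ≡ 0 (mod 4)' and Q = 'n ≡ 0 (mod 2)'.

If n ≡ 0 (mod 2), then n ≡ 0 (mod 4).


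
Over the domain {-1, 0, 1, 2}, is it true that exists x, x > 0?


Evaluate the predicate on each element: -1:False, 0:False, 1:True, 2:True.
Witness x = 1 satisfies the predicate.

True


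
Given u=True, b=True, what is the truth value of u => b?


Implication is false only when antecedent is true and consequent is false.
Substitute: u=True, b=True.
True => True evaluates to True.

True


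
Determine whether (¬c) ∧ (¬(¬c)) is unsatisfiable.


Truth table over {c}:
c | φ
-----
F | F
T | F
Every row is false.

Yes, it is a contradiction.


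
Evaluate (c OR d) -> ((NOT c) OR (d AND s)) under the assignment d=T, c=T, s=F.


Substitute d=T, c=T, s=F:
c OR d = T OR T = T
NOT c = F
d AND s = T AND F = F
(NOT c) OR (d AND s) = F OR F = F
(c OR d) -> ((NOT c) OR (d AND s)) = T -> F = F

F


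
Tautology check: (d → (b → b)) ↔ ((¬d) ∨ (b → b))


Build the truth table over {b, d}:
b | d | φ
---------
F | F | T
T | F | T
F | T | T
T | T | T
Every row evaluates to true.

Yes, it is a tautology.


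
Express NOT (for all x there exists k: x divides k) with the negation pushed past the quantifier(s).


Negation flips each quantifier (∀↔∃) and negates the inner predicate.
¬(for all x there exists k: φ) = there exists x for all k: ¬φ.

there exists x for all k: NOT(x divides k)


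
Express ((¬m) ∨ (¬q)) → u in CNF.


Step 1: Rewrite as ¬((¬m) ∨ (¬q)) ∨ u = (¬(¬m) ∧ ¬(¬q)) ∨ u.
Step 2: Distribute ∨ over ∧.
Step 3: Eliminate any double negations (¬¬X = X).

(m ∨ u) ∧ (q ∨ u)


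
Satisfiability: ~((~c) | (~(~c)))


Check all 2 assignments over {c}:
c | φ
-----
False | False
True | False
No assignment makes the formula true.

Unsatisfiable.


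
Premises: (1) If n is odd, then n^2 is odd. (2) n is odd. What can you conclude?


Modus ponens: from (P → Q) and P, infer Q.
P = 'n is odd' is asserted, and P → Q holds, so Q follows.

n^2 is odd.


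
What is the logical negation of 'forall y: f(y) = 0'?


¬(forall x: φ) = exists x: ¬φ, and ¬(exists x: φ) = forall x: ¬φ.
Apply to the universal statement.

exists y: ~(f(y) = 0)


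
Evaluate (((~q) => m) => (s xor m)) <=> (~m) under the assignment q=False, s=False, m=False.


Substitute q=False, s=False, m=False:
~q = True
(~q) => m = True => False = False
s xor m = False xor False = False
((~q) => m) => (s xor m) = False => False = True
~m = True
(((~q) => m) => (s xor m)) <=> (~m) = True <=> True = True

True


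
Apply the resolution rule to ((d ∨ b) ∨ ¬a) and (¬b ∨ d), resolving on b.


The clauses contain complementary literals b and ¬b.
Resolution eliminates this pair and disjoins the remaining literals (merging duplicates).

(d ∨ ¬a)


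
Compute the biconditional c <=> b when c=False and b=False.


Biconditional is true when both operands have the same truth value.
Substitute: c=False, b=False.
False <=> False evaluates to True.

True


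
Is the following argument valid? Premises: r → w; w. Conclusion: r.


This is affirming the consequent (fallacy). There exist truth assignments where the premises are all true but the conclusion is false.

Invalid.


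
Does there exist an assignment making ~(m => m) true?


Check all 2 assignments over {m}:
m | φ
-----
False | False
True | False
No assignment makes the formula true.

Unsatisfiable.


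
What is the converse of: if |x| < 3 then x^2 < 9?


The converse of (P → Q) is (Q → P). It is not in general equivalent to the original.
Here P = '|x| < 3' and Q = 'x^2 < 9'.

If x^2 < 9, then |x| < 3.


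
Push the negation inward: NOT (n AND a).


De Morgan: the negation of a conjunction is the disjunction of the negations.
Distribute NOT across AND, flipping it to OR, and negate each literal.

(NOT n) OR (NOT a)


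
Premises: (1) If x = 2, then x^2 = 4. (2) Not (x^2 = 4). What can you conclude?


Modus tollens: from (P → Q) and ¬Q, infer ¬P.
Q = 'x^2 = 4' is denied; since P → Q, P must also fail.

Not (x = 2).


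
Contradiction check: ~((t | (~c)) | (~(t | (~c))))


Truth table over {c, t}:
c | t | φ
---------
False | False | False
True | False | False
False | True | False
True | True | False
Every row is false.

Yes, it is a contradiction.


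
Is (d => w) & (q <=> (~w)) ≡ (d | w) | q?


Compare truth tables:
d | q | w | φ | ψ
-----------------
False | False | False | False | False
True | False | False | False | True
False | True | False | True | True
True | True | False | False | True
False | False | True | True | True
True | False | True | True | True
False | True | True | False | True
True | True | True | False | True
They differ at row 2 (d=True, q=False, w=False): φ=False but ψ=True.

No, they are not logically equivalent.


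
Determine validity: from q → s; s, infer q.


This is affirming the consequent (fallacy). There exist truth assignments where the premises are all true but the conclusion is false.

Invalid.


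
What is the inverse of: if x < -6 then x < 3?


The inverse of (P → Q) is (¬P → ¬Q). It is equivalent to the converse, not to the original.
Here P = 'x < -6' and Q = 'x < 3'.

If not (x < -6), then not (x < 3).


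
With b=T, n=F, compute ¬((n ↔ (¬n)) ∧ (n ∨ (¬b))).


Substitute b=T, n=F:
¬n = T
n ↔ (¬n) = F ↔ T = F
¬b = F
n ∨ (¬b) = F ∨ F = F
(n ↔ (¬n)) ∧ (n ∨ (¬b)) = F ∧ F = F
¬((n ↔ (¬n)) ∧ (n ∨ (¬b))) = T

T


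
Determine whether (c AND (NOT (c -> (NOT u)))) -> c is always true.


Build the truth table over {c, u}:
c | u | φ
---------
F | F | T
T | F | T
F | T | T
T | T | T
Every row evaluates to true.

Yes, it is a tautology.


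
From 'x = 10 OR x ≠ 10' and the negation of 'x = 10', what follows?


Disjunctive syllogism: from (P ∨ Q) and ¬P, infer Q.
One disjunct, 'x = 10', is ruled out; the other must hold.

x ≠ 10


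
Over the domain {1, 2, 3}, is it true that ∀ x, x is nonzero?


Evaluate the predicate on each element: 1:T, 2:T, 3:T.
Every element satisfies the predicate.

T


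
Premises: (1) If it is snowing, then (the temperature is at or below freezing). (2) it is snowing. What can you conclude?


Modus ponens: from (P → Q) and P, infer Q.
P = 'it is snowing' is asserted, and P → Q holds, so Q follows.

(the temperature is at or below freezing).


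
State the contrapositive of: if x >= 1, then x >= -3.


The contrapositive of (P → Q) is (¬Q → ¬P); it is logically equivalent to the original.
Here P = 'x >= 1' and Q = 'x >= -3'.

If not (x >= -3), then not (x >= 1).


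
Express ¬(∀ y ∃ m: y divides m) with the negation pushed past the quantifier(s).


Negation flips each quantifier (∀↔∃) and negates the inner predicate.
¬(∀ y ∃ m: φ) = ∃ y ∀ m: ¬φ.

∃ y ∀ m: ¬(y divides m)


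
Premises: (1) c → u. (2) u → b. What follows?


Hypothetical syllogism: from (P → Q) and (Q → R), infer (P → R).
Chain the two implications through the shared middle term 'u'.

c → b


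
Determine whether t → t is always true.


Build the truth table over {t}:
t | φ
-----
F | T
T | T
Every row evaluates to true.

Yes, it is a tautology.


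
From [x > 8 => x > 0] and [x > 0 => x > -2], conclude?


Hypothetical syllogism: from (P → Q) and (Q → R), infer (P → R).
Chain the two implications through the shared middle term 'x > 0'.

x > 8 => x > -2


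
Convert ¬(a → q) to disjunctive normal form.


Step 1: Rewrite implication then negate: ¬(¬a ∨ q) = a ∧ ¬q.

a ∧ (¬q)


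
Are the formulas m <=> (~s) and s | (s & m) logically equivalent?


Compare truth tables:
m | s | φ | ψ
-------------
False | False | False | False
True | False | True | False
False | True | True | True
True | True | False | True
They differ at row 2 (m=True, s=False): φ=True but ψ=False.

No, they are not logically equivalent.


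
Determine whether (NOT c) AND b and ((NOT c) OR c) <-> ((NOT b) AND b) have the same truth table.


Compare truth tables:
b | c | φ | ψ
-------------
F | F | F | F
T | F | T | F
F | T | F | F
T | T | F | F
They differ at row 2 (b=T, c=F): φ=T but ψ=F.

No, they are not logically equivalent.


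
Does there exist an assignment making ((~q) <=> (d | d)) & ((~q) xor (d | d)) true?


Check all 4 assignments over {d, q}:
d | q | φ
---------
False | False | False
True | False | False
False | True | False
True | True | False
No assignment makes the formula true.

Unsatisfiable.


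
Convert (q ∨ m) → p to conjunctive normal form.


Step 1: Rewrite as ¬(q ∨ m) ∨ p = (¬q ∧ ¬m) ∨ p.
Step 2: Distribute ∨ over ∧.

((¬q) ∨ p) ∧ ((¬m) ∨ p)


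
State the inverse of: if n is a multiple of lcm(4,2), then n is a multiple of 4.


The inverse of (P → Q) is (¬P → ¬Q). It is equivalent to the converse, not to the original.
Here P = 'n is a multiple of lcm(4,2)' and Q = 'n is a multiple of 4'.

If not (n is a multiple of lcm(4,2)), then not (n is a multiple of 4).


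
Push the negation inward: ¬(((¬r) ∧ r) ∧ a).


De Morgan: the negation of a conjunction is the disjunction of the negations.
Distribute ¬ across ∧, flipping it to ∨, and negate each literal.

(r ∨ (¬r)) ∨ (¬a)


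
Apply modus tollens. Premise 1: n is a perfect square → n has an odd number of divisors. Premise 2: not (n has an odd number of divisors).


Modus tollens: from (P → Q) and ¬Q, infer ¬P.
Q = 'n has an odd number of divisors' is denied; since P → Q, P must also fail.

Not (n is a perfect square).


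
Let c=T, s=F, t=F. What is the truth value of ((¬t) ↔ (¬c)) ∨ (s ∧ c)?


Substitute c=T, s=F, t=F:
¬t = T
¬c = F
(¬t) ↔ (¬c) = T ↔ F = F
s ∧ c = F ∧ T = F
((¬t) ↔ (¬c)) ∨ (s ∧ c) = F ∨ F = F

F


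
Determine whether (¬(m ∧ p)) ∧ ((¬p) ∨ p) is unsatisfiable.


Truth table over {m, p}:
m | p | φ
---------
F | F | T
T | F | T
F | T | T
T | T | F
Satisfying assignment at row 1: m=F, p=F gives T.

No, it is not a contradiction.


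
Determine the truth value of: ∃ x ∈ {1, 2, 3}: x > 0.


Evaluate the predicate on each element: 1:T, 2:T, 3:T.
Witness x = 1 satisfies the predicate.

T


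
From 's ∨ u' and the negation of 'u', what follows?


Disjunctive syllogism: from (P ∨ Q) and ¬P, infer Q.
One disjunct, 'u', is ruled out; the other must hold.

s


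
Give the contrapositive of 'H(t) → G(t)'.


The contrapositive of (P → Q) is (¬Q → ¬P); it is logically equivalent to the original.
Here P = 'H(t)' and Q = 'G(t)'.

If not (G(t)), then not (H(t)).


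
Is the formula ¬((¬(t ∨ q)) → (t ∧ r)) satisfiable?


Search for a satisfying assignment over {q, r, t}.
Try q=F, r=F, t=F: the formula evaluates to T.
A satisfying assignment exists.

Satisfiable.


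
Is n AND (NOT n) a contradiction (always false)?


Truth table over {n}:
n | φ
-----
F | F
T | F
Every row is false.

Yes, it is a contradiction.


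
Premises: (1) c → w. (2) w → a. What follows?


Hypothetical syllogism: from (P → Q) and (Q → R), infer (P → R).
Chain the two implications through the shared middle term 'w'.

c → a


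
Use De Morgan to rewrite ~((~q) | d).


De Morgan: the negation of a disjunction is the conjunction of the negations.
Distribute ~ across |, flipping it to &, and negate each literal.

q & (~d)


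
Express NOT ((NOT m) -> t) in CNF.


Step 1: Rewrite (¬m) → t as ¬(¬m) ∨ t.
Step 2: Negate: ¬(¬(¬m) ∨ t) = (¬m) ∧ ¬t (De Morgan + double negation).

(NOT m) AND (NOT t)


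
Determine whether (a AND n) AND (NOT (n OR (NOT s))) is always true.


Build the truth table over {a, n, s}:
a | n | s | φ
-------------
F | F | F | F
T | F | F | F
F | T | F | F
T | T | F | F
F | F | T | F
T | F | T | F
F | T | T | F
T | T | T | F
Counterexample at row 1: with a=F, n=F, s=F, the formula is F.

No, it is not a tautology.


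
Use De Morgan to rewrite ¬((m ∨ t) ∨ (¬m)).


De Morgan: the negation of a disjunction is the conjunction of the negations.
Distribute ¬ across ∨, flipping it to ∧, and negate each literal.

((¬m) ∧ (¬t)) ∧ m


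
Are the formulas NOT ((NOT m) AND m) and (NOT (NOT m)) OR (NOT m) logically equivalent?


Compare truth tables:
m | φ | ψ
---------
F | T | T
T | T | T
The columns φ and ψ agree on every row.

Yes, they are logically equivalent.


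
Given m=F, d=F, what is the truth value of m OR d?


Disjunction is false only when both operands are false.
Substitute: m=F, d=F.
F OR F evaluates to F.

F


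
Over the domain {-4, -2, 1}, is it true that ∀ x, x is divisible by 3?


Evaluate the predicate on each element: -4:F, -2:F, 1:F.
Counterexample x = -4 fails the predicate.

F


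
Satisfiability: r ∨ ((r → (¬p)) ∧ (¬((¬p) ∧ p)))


Search for a satisfying assignment over {p, r}.
Try p=F, r=F: the formula evaluates to T.
A satisfying assignment exists.

Satisfiable.


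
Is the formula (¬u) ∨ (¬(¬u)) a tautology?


Build the truth table over {u}:
u | φ
-----
F | T
T | T
Every row evaluates to true.

Yes, it is a tautology.


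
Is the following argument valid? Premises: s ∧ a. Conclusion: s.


This matches the form of conjunction elimination: the conclusion follows in every model of the premises.

Valid.


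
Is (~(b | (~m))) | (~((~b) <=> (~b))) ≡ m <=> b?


Compare truth tables:
b | m | φ | ψ
-------------
False | False | False | True
True | False | False | False
False | True | True | False
True | True | False | True
They differ at row 1 (b=False, m=False): φ=False but ψ=True.

No, they are not logically equivalent.


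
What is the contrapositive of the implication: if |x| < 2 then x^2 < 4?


The contrapositive of (P → Q) is (¬Q → ¬P); it is logically equivalent to the original.
Here P = '|x| < 2' and Q = 'x^2 < 4'.

If not (x^2 < 4), then not (|x| < 2).


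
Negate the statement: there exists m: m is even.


¬(for all x: φ) = there exists x: ¬φ, and ¬(there exists x: φ) = for all x: ¬φ.
Apply to the existential statement.

for all m: NOT(m is even)


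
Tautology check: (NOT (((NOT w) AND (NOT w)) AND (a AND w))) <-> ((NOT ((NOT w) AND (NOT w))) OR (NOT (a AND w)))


Build the truth table over {a, w}:
a | w | φ
---------
F | F | T
T | F | T
F | T | T
T | T | T
Every row evaluates to true.

Yes, it is a tautology.


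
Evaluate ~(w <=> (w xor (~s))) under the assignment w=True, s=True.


Substitute w=True, s=True:
~s = False
w xor (~s) = True xor False = True
w <=> (w xor (~s)) = True <=> True = True
~(w <=> (w xor (~s))) = False

False


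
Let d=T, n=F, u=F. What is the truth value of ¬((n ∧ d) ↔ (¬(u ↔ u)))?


Substitute d=T, n=F, u=F:
n ∧ d = F ∧ T = F
u ↔ u = F ↔ F = T
¬(u ↔ u) = F
(n ∧ d) ↔ (¬(u ↔ u)) = F ↔ F = T
¬((n ∧ d) ↔ (¬(u ↔ u))) = F

F


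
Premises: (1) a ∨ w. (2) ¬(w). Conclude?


Disjunctive syllogism: from (P ∨ Q) and ¬P, infer Q.
One disjunct, 'w', is ruled out; the other must hold.

a


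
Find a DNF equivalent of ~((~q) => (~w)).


Step 1: Rewrite implication then negate: ¬(¬(¬q) ∨ (¬w)) = (¬q) ∧ ¬(¬w).
Step 2: Eliminate any double negations (¬¬X = X).

(~q) & w


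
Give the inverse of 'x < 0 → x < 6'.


The inverse of (P → Q) is (¬P → ¬Q). It is equivalent to the converse, not to the original.
Here P = 'x < 0' and Q = 'x < 6'.

If not (x < 0), then not (x < 6).


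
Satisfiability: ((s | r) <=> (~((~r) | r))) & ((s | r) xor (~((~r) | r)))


Check all 4 assignments over {r, s}:
r | s | φ
---------
False | False | False
True | False | False
False | True | False
True | True | False
No assignment makes the formula true.

Unsatisfiable.


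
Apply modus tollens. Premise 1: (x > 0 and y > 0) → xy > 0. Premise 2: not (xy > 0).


Modus tollens: from (P → Q) and ¬Q, infer ¬P.
Q = 'xy > 0' is denied; since P → Q, P must also fail.

Not ((x > 0 and y > 0)).


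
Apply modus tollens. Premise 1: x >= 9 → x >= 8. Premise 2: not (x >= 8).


Modus tollens: from (P → Q) and ¬Q, infer ¬P.
Q = 'x >= 8' is denied; since P → Q, P must also fail.

Not (x >= 9).


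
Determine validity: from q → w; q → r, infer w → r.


This is (no valid rule). There exist truth assignments where the premises are all true but the conclusion is false.

Invalid.


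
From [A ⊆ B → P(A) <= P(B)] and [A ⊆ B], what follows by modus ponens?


Modus ponens: from (P → Q) and P, infer Q.
P = 'A ⊆ B' is asserted, and P → Q holds, so Q follows.

P(A) <= P(B).


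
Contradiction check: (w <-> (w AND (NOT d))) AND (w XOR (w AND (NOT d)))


Truth table over {d, w}:
d | w | φ
---------
F | F | F
T | F | F
F | T | F
T | T | F
Every row is false.

Yes, it is a contradiction.


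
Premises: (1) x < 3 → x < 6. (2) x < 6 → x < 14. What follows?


Hypothetical syllogism: from (P → Q) and (Q → R), infer (P → R).
Chain the two implications through the shared middle term 'x < 6'.

x < 3 → x < 14


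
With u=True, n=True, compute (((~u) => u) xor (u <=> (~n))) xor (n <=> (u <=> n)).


Substitute u=True, n=True:
~u = False
(~u) => u = False => True = True
~n = False
u <=> (~n) = True <=> False = False
((~u) => u) xor (u <=> (~n)) = True xor False = True
u <=> n = True <=> True = True
n <=> (u <=> n) = True <=> True = True
(((~u) => u) xor (u <=> (~n))) xor (n <=> (u <=> n)) = True xor True = False

False


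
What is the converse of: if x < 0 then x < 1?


The converse of (P → Q) is (Q → P). It is not in general equivalent to the original.
Here P = 'x < 0' and Q = 'x < 1'.

If x < 1, then x < 0.


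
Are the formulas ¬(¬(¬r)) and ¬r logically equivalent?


Compare truth tables:
r | φ | ψ
---------
F | T | T
T | F | F
The columns φ and ψ agree on every row.

Yes, they are logically equivalent.


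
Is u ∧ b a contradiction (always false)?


Truth table over {b, u}:
b | u | φ
---------
F | F | F
T | F | F
F | T | F
T | T | T
Satisfying assignment at row 4: b=T, u=T gives T.

No, it is not a contradiction.


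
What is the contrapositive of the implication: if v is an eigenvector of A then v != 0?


The contrapositive of (P → Q) is (¬Q → ¬P); it is logically equivalent to the original.
Here P = 'v is an eigenvector of A' and Q = 'v != 0'.

If not (v != 0), then not (v is an eigenvector of A).


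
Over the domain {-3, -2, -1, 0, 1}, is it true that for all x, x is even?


Evaluate the predicate on each element: -3:F, -2:T, -1:F, 0:T, 1:F.
Counterexample x = -3 fails the predicate.

F


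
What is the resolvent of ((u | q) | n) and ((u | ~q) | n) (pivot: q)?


The clauses contain complementary literals q and ~q.
Resolution eliminates this pair and disjoins the remaining literals (merging duplicates).

(n | u)


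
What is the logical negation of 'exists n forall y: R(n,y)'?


Negation flips each quantifier (∀↔∃) and negates the inner predicate.
¬(exists n forall y: φ) = forall n exists y: ¬φ.

forall n exists y: ~(R(n,y))


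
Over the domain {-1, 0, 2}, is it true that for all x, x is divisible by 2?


Evaluate the predicate on each element: -1:F, 0:T, 2:T.
Counterexample x = -1 fails the predicate.

F


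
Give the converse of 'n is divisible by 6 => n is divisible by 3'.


The converse of (P → Q) is (Q → P). It is not in general equivalent to the original.
Here P = 'n is divisible by 6' and Q = 'n is divisible by 3'.

If n is divisible by 3, then n is divisible by 6.


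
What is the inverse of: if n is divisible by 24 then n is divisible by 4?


The inverse of (P → Q) is (¬P → ¬Q). It is equivalent to the converse, not to the original.
Here P = 'n is divisible by 24' and Q = 'n is divisible by 4'.

If not (n is divisible by 24), then not (n is divisible by 4).


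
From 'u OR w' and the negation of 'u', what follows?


Disjunctive syllogism: from (P ∨ Q) and ¬P, infer Q.
One disjunct, 'u', is ruled out; the other must hold.

w


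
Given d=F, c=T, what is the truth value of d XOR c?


Exclusive or is true when exactly one operand is true.
Substitute: d=F, c=T.
F XOR T evaluates to T.

T


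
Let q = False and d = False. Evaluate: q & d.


Conjunction is true only when both operands are true.
Substitute: q=False, d=False.
False & False evaluates to False.

False


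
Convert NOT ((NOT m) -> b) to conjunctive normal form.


Step 1: Rewrite (¬m) → b as ¬(¬m) ∨ b.
Step 2: Negate: ¬(¬(¬m) ∨ b) = (¬m) ∧ ¬b (De Morgan + double negation).

(NOT m) AND (NOT b)


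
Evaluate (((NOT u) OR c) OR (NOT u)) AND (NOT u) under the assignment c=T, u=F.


Substitute c=T, u=F:
NOT u = T
(NOT u) OR c = T OR T = T
NOT u = T
((NOT u) OR c) OR (NOT u) = T OR T = T
NOT u = T
(((NOT u) OR c) OR (NOT u)) AND (NOT u) = T AND T = T

T


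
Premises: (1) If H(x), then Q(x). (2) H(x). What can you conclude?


Modus ponens: from (P → Q) and P, infer Q.
P = 'H(x)' is asserted, and P → Q holds, so Q follows.

Q(x).


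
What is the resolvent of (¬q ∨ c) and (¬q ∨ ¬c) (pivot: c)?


The clauses contain complementary literals c and ¬c.
Resolution eliminates this pair and disjoins the remaining literals (merging duplicates).

¬q


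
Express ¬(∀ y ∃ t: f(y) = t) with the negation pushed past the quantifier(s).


Negation flips each quantifier (∀↔∃) and negates the inner predicate.
¬(∀ y ∃ t: φ) = ∃ y ∀ t: ¬φ.

∃ y ∀ t: ¬(f(y) = t)


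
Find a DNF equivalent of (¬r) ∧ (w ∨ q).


Step 1: Distribute ∧ over ∨: (¬r) ∧ (w ∨ q) = ((¬r) ∧ w) ∨ ((¬r) ∧ q).

((¬r) ∧ w) ∨ ((¬r) ∧ q)


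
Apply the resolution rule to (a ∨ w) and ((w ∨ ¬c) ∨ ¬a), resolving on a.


The clauses contain complementary literals a and ¬a.
Resolution eliminates this pair and disjoins the remaining literals (merging duplicates).

(w ∨ ¬c)


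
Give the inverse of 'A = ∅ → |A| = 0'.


The inverse of (P → Q) is (¬P → ¬Q). It is equivalent to the converse, not to the original.
Here P = 'A = ∅' and Q = '|A| = 0'.

If not (A = ∅), then not (|A| = 0).


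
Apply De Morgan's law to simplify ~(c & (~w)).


De Morgan: the negation of a conjunction is the disjunction of the negations.
Distribute ~ across &, flipping it to |, and negate each literal.

(~c) | w


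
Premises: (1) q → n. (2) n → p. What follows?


Hypothetical syllogism: from (P → Q) and (Q → R), infer (P → R).
Chain the two implications through the shared middle term 'n'.

q → p


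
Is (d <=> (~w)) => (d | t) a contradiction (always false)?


Truth table over {d, t, w}:
d | t | w | φ
-------------
False | False | False | True
True | False | False | True
False | True | False | True
True | True | False | True
False | False | True | False
True | False | True | True
False | True | True | True
True | True | True | True
Satisfying assignment at row 1: d=False, t=False, w=False gives True.

No, it is not a contradiction.


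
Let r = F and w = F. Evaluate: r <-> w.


Biconditional is true when both operands have the same truth value.
Substitute: r=F, w=F.
F <-> F evaluates to T.

T


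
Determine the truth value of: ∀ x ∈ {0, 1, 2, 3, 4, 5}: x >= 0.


Evaluate the predicate on each element: 0:T, 1:T, 2:T, 3:T, 4:T, 5:T.
Every element satisfies the predicate.

T


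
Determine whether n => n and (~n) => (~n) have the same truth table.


Compare truth tables:
n | φ | ψ
---------
False | True | True
True | True | True
The columns φ and ψ agree on every row.

Yes, they are logically equivalent.


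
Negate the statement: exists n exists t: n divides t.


Negation flips each quantifier (∀↔∃) and negates the inner predicate.
¬(exists n exists t: φ) = forall n forall t: ¬φ.

forall n forall t: ~(n divides t)


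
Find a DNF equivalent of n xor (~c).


Step 1: n ⊕ (¬c) is true exactly when they disagree: (n ∧ ¬(¬c)) ∨ (¬n ∧ (¬c)).
Step 2: Eliminate any double negations (¬¬X = X).

(n & c) | ((~n) & (~c))


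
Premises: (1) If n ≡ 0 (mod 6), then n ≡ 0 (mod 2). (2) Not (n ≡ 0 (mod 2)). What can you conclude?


Modus tollens: from (P → Q) and ¬Q, infer ¬P.
Q = 'n ≡ 0 (mod 2)' is denied; since P → Q, P must also fail.

Not (n ≡ 0 (mod 6)).


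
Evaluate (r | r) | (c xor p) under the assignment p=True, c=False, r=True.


Substitute p=True, c=False, r=True:
r | r = True | True = True
c xor p = False xor True = True
(r | r) | (c xor p) = True | True = True

True


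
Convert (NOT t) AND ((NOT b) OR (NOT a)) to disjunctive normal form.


Step 1: Distribute ∧ over ∨: (¬t) ∧ ((¬b) ∨ (¬a)) = ((¬t) ∧ (¬b)) ∨ ((¬t) ∧ (¬a)).

((NOT t) AND (NOT b)) OR ((NOT t) AND (NOT a))


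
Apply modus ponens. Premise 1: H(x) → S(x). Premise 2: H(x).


Modus ponens: from (P → Q) and P, infer Q.
P = 'H(x)' is asserted, and P → Q holds, so Q follows.

S(x).


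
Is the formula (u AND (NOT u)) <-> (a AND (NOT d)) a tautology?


Build the truth table over {a, d, u}:
a | d | u | φ
-------------
F | F | F | T
T | F | F | F
F | T | F | T
T | T | F | T
F | F | T | T
T | F | T | F
F | T | T | T
T | T | T | T
Counterexample at row 2: with a=T, d=F, u=F, the formula is F.

No, it is not a tautology.


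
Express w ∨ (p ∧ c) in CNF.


Step 1: Distribute ∨ over ∧: w ∨ (p ∧ c) = (w ∨ p) ∧ (w ∨ c).

(w ∨ p) ∧ (w ∨ c)


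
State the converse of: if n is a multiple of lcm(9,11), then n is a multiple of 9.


The converse of (P → Q) is (Q → P). It is not in general equivalent to the original.
Here P = 'n is a multiple of lcm(9,11)' and Q = 'n is a multiple of 9'.

If n is a multiple of 9, then n is a multiple of lcm(9,11).


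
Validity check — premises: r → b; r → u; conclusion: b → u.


This is (no valid rule). There exist truth assignments where the premises are all true but the conclusion is false.

Invalid.


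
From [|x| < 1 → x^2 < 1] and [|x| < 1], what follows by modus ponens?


Modus ponens: from (P → Q) and P, infer Q.
P = '|x| < 1' is asserted, and P → Q holds, so Q follows.

x^2 < 1.


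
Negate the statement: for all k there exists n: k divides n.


Negation flips each quantifier (∀↔∃) and negates the inner predicate.
¬(for all k there exists n: φ) = there exists k for all n: ¬φ.

there exists k for all n: NOT(k divides n)


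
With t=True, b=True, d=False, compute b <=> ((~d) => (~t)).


Substitute t=True, b=True, d=False:
~d = True
~t = False
(~d) => (~t) = True => False = False
b <=> ((~d) => (~t)) = True <=> False = False

False


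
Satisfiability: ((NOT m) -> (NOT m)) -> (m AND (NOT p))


Search for a satisfying assignment over {m, p}.
Try m=T, p=F: the formula evaluates to T.
A satisfying assignment exists.

Satisfiable.


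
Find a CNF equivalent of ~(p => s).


Step 1: Rewrite p → s as ¬p ∨ s.
Step 2: Negate: ¬(¬p ∨ s) = p ∧ ¬s (De Morgan + double negation).

p & (~s)


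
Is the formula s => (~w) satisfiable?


Search for a satisfying assignment over {s, w}.
Try s=False, w=False: the formula evaluates to True.
A satisfying assignment exists.

Satisfiable.


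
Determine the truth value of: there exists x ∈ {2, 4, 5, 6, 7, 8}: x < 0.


Evaluate the predicate on each element: 2:F, 4:F, 5:F, 6:F, 7:F, 8:F.
No element satisfies the predicate.

F


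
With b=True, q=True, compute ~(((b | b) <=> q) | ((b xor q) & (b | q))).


Substitute b=True, q=True:
b | b = True | True = True
(b | b) <=> q = True <=> True = True
b xor q = True xor True = False
b | q = True | True = True
(b xor q) & (b | q) = False & True = False
((b | b) <=> q) | ((b xor q) & (b | q)) = True | False = True
~(((b | b) <=> q) | ((b xor q) & (b | q))) = False

False


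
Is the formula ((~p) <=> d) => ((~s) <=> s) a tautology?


Build the truth table over {d, p, s}:
d | p | s | φ
-------------
False | False | False | True
True | False | False | False
False | True | False | False
True | True | False | True
False | False | True | True
True | False | True | False
False | True | True | False
True | True | True | True
Counterexample at row 2: with d=True, p=False, s=False, the formula is False.

No, it is not a tautology.


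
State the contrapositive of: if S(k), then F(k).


The contrapositive of (P → Q) is (¬Q → ¬P); it is logically equivalent to the original.
Here P = 'S(k)' and Q = 'F(k)'.

If not (F(k)), then not (S(k)).


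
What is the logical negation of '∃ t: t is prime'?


¬(∀ x: φ) = ∃ x: ¬φ, and ¬(∃ x: φ) = ∀ x: ¬φ.
Apply to the existential statement.

∀ t: ¬(t is prime)


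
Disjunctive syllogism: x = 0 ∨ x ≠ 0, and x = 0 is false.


Disjunctive syllogism: from (P ∨ Q) and ¬P, infer Q.
One disjunct, 'x = 0', is ruled out; the other must hold.

x ≠ 0


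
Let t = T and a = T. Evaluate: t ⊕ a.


Exclusive or is true when exactly one operand is true.
Substitute: t=T, a=T.
T ⊕ T evaluates to F.

F


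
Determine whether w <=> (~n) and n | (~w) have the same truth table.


Compare truth tables:
n | w | φ | ψ
-------------
False | False | False | True
True | False | True | True
False | True | True | False
True | True | False | True
They differ at row 1 (n=False, w=False): φ=False but ψ=True.

No, they are not logically equivalent.
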